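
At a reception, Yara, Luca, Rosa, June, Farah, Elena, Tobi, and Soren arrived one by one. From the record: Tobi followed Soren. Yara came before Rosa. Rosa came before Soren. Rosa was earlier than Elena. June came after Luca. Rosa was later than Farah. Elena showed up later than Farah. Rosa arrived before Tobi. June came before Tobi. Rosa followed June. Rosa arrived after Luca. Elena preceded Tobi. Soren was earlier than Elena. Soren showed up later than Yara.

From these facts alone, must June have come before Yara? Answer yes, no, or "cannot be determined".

No chain of stated constraints runs from June to Yara, and none runs from Yara to June either.
So the relative order of June and Yara is not fixed by the given facts.

cannot be determined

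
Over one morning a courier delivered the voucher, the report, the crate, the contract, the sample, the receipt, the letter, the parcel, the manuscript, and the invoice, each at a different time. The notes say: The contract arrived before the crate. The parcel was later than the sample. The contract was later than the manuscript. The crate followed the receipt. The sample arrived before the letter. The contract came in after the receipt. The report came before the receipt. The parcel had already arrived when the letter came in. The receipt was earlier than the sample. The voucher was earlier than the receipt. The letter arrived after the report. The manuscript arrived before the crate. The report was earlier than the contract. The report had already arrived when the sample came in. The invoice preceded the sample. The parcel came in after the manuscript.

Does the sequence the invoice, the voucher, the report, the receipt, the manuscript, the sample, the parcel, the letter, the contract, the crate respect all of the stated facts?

Check each stated constraint against the proposed order — e.g. the report is ahead of the contract; the receipt is ahead of the crate. Every pair is in the required order; nothing is violated.

yes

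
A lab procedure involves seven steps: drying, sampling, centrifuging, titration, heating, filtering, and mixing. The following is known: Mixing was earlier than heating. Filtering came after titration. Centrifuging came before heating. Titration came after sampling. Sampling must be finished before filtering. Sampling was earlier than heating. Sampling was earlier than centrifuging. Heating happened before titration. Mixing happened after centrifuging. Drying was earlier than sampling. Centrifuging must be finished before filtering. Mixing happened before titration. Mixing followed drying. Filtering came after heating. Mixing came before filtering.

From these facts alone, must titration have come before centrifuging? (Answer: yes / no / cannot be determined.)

no

Tracing the constraints gives centrifuging → mixing → titration, so centrifuging must come before titration.
That means titration cannot be before centrifuging.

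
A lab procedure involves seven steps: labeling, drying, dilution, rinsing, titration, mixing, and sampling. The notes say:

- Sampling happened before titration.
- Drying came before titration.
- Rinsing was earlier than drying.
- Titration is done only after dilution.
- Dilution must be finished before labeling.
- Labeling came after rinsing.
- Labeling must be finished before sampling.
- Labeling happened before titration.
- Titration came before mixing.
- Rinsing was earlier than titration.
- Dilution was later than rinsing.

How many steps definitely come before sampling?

3

Directly stated before sampling: labeling.
Dilution reaches sampling via dilution → labeling → sampling.
Rinsing reaches sampling via rinsing → labeling → sampling.
No chain forces mixing (or any of the others) ahead of sampling.
That's dilution, labeling, and rinsing — 3 in all.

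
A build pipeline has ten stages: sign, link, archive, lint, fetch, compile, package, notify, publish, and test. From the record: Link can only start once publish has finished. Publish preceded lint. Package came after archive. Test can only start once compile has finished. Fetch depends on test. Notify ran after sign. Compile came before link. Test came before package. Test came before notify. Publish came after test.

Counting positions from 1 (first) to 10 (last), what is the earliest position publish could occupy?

3

Compile and test must both come before publish — 2 forced predecessors.
Nothing else is forced ahead of publish, so its earliest slot is position 2 + 1 = 3.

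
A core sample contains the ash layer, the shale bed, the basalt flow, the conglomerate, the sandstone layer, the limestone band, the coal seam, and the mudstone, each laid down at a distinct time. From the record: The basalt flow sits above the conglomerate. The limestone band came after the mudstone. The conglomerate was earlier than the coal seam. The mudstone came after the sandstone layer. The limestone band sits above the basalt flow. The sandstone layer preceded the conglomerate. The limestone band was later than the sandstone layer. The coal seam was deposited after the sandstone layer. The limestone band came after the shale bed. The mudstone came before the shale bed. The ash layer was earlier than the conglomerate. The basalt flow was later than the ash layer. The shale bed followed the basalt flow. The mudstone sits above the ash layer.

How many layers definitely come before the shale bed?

Directly stated before the shale bed: the basalt flow and the mudstone.
The ash layer reaches the shale bed via the ash layer → the mudstone → the shale bed.
The conglomerate reaches the shale bed via the conglomerate → the basalt flow → the shale bed.
The sandstone layer reaches the shale bed via the sandstone layer → the mudstone → the shale bed.
That's the ash layer, the basalt flow, the conglomerate, the mudstone, and the sandstone layer — 5 in all.

5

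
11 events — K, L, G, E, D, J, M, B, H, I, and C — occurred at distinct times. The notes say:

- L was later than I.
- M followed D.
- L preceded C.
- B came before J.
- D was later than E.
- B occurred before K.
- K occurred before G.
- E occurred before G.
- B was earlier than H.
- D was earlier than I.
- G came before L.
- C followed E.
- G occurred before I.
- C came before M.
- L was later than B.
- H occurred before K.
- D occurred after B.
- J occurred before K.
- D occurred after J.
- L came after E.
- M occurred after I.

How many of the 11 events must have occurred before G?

5

Directly stated before G: E and K.
B reaches G via B → K → G.
H reaches G via H → K → G.
J reaches G via J → K → G.
No chain forces D (or any of the others) ahead of G.
That's B, E, H, J, and K — 5 in all.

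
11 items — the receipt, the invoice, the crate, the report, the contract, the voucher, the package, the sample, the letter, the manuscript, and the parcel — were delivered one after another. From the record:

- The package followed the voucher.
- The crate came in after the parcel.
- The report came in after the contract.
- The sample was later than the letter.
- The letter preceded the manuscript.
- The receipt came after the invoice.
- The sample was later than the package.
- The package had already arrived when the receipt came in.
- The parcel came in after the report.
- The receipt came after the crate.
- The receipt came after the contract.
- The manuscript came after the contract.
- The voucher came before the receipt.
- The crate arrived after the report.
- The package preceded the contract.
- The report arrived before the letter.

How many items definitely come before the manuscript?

Directly stated before the manuscript: the contract and the letter.
The package reaches the manuscript via the package → the contract → the manuscript.
The report reaches the manuscript via the report → the letter → the manuscript.
The voucher reaches the manuscript via the voucher → the package → the contract → the manuscript.
No chain forces the sample (or any of the others) ahead of the manuscript.
That's the contract, the letter, the package, the report, and the voucher — 5 in all.

5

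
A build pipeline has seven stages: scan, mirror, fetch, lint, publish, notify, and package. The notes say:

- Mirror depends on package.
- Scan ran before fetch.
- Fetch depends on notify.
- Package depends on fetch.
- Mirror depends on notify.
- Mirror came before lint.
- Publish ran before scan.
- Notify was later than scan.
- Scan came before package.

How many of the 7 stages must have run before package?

4

Directly stated before package: fetch and scan.
Notify reaches package via notify → fetch → package.
Publish reaches package via publish → scan → package.
That's fetch, notify, publish, and scan — 4 in all.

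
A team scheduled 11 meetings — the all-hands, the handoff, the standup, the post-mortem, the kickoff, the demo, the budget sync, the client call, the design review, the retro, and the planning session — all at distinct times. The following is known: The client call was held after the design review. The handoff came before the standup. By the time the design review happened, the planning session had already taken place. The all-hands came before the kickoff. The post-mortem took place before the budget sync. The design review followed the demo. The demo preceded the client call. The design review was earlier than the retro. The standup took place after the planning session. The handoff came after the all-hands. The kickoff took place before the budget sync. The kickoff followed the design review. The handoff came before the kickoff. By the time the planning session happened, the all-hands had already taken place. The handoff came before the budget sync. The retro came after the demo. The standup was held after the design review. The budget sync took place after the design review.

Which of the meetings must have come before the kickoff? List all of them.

Directly stated before the kickoff: the all-hands, the design review, and the handoff.
The demo reaches the kickoff via the demo → the design review → the kickoff.
The planning session reaches the kickoff via the planning session → the design review → the kickoff.
No chain forces the post-mortem (or any of the others) ahead of the kickoff.

the all-hands, the demo, the design review, the handoff, the planning session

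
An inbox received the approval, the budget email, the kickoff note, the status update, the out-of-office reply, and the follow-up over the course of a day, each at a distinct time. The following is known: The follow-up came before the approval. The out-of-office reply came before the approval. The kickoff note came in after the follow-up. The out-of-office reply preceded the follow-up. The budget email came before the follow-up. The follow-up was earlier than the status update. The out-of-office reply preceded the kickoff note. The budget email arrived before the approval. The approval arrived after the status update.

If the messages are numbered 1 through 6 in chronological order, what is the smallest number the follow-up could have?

The budget email and the out-of-office reply must both come before the follow-up — 2 forced predecessors.
Nothing else is forced ahead of the follow-up, so its earliest slot is position 2 + 1 = 3.

3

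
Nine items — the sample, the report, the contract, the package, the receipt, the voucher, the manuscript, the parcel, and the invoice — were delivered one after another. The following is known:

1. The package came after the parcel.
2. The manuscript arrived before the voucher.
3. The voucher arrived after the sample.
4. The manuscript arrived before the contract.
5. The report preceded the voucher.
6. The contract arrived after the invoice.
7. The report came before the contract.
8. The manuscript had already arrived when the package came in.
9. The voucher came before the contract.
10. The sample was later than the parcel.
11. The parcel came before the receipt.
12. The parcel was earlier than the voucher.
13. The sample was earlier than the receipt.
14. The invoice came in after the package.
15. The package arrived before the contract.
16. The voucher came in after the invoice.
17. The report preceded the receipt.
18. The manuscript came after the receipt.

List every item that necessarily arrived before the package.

Directly stated before the package: the manuscript and the parcel.
The receipt reaches the package via the receipt → the manuscript → the package.
The report reaches the package via the report → the receipt → the manuscript → the package.
The sample reaches the package via the sample → the receipt → the manuscript → the package.
No chain forces the invoice (or any of the others) ahead of the package.

the manuscript, the parcel, the receipt, the report, the sample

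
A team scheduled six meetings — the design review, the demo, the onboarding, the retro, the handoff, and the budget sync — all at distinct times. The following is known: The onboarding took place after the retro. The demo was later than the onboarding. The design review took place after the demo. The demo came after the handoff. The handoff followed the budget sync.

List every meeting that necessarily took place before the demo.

the budget sync, the handoff, the onboarding, the retro

Directly stated before the demo: the handoff and the onboarding.
The budget sync reaches the demo via the budget sync → the handoff → the demo.
The retro reaches the demo via the retro → the onboarding → the demo.
No chain forces the design review ahead of the demo.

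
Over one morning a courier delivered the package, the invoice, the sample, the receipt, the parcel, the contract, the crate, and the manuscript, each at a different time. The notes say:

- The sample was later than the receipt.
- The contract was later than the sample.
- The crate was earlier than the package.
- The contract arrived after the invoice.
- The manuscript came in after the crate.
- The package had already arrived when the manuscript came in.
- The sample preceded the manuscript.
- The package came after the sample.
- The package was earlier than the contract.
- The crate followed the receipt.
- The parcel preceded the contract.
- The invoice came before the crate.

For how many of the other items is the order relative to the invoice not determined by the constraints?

Forced after the invoice: the contract, the crate, the manuscript, and the package.
That leaves the parcel, the receipt, and the sample with no forced order relative to the invoice — 3.

3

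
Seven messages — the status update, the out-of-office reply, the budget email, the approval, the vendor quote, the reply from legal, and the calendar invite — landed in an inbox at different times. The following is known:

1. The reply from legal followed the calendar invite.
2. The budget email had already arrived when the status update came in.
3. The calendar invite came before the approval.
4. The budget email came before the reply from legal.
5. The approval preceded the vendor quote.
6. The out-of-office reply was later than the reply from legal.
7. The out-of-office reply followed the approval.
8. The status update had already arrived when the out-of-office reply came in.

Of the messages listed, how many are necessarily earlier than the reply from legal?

2

Directly stated before the reply from legal: the budget email and the calendar invite.
That's the budget email and the calendar invite — 2 in all.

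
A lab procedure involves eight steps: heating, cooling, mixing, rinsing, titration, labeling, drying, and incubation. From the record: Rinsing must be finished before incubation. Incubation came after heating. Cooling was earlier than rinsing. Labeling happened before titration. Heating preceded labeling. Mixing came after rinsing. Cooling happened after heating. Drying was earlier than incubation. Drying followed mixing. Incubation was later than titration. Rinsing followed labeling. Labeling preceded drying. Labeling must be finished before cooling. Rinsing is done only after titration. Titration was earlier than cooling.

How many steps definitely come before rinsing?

4

Directly stated before rinsing: cooling, labeling, and titration.
Heating reaches rinsing via heating → cooling → rinsing.
That's cooling, heating, labeling, and titration — 4 in all.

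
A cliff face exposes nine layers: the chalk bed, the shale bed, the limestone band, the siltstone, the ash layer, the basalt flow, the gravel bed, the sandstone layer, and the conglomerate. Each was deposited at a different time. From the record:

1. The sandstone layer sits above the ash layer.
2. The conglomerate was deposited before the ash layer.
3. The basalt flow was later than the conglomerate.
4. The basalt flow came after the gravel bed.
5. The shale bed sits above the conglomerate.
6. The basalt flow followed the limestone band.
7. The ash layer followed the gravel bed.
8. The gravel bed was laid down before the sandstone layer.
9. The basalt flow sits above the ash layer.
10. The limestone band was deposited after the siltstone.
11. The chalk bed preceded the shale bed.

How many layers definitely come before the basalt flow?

Directly stated before the basalt flow: the ash layer, the conglomerate, the gravel bed, and the limestone band.
The siltstone reaches the basalt flow via the siltstone → the limestone band → the basalt flow.
No chain forces the sandstone layer (or any of the others) ahead of the basalt flow.
That's the ash layer, the conglomerate, the gravel bed, the limestone band, and the siltstone — 5 in all.

5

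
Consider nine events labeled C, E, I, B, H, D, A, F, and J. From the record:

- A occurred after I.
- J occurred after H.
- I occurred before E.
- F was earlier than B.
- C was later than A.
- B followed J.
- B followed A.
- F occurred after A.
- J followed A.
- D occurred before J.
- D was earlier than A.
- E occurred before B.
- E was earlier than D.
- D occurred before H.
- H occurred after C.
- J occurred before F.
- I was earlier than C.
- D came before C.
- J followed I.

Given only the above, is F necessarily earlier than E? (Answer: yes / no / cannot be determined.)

Tracing the constraints gives E → D → A → F, so E must come before F.
That means F cannot be before E.

no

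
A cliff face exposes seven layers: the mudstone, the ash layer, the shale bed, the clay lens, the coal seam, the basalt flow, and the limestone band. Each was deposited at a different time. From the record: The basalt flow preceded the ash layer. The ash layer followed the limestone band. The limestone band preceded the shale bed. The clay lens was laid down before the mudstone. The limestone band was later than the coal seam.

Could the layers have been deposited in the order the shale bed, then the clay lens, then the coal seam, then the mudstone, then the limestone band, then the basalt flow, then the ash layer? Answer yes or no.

The constraints require the limestone band before the shale bed, but in the proposed sequence the shale bed appears ahead of the limestone band. That one violation is enough.

no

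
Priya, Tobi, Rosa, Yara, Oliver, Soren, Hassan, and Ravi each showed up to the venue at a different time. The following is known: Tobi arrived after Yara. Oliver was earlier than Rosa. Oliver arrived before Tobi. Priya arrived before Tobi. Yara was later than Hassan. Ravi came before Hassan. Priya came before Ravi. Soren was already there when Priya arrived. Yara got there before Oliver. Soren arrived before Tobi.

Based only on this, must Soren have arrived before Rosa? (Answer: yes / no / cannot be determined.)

yes

Chain the constraints: Soren → Priya → Ravi → Hassan → Yara → Oliver → Rosa. Each link is directly stated, so Soren comes before Rosa.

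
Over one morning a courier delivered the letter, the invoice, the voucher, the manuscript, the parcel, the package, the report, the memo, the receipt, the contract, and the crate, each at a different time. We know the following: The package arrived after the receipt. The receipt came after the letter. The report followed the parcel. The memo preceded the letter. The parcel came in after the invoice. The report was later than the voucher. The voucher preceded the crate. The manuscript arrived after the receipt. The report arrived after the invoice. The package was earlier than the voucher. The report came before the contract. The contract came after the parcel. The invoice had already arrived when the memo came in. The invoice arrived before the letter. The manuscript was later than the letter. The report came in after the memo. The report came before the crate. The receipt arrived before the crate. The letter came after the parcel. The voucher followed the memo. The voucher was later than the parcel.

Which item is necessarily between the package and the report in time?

Tracing the constraints gives the package → the voucher → the report, so the voucher sits after the package and before the report.
No other item is forced both after the package and before the report.

the voucher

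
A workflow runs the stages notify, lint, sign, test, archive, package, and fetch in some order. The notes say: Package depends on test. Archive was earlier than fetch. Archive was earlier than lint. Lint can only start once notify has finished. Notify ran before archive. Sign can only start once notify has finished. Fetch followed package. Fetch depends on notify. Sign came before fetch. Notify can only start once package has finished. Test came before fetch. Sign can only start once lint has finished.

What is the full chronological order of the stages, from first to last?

test, package, notify, archive, lint, sign, fetch

The constraints fix every adjacent pair, so only one ordering works:
test → package → notify → archive → lint → sign → fetch.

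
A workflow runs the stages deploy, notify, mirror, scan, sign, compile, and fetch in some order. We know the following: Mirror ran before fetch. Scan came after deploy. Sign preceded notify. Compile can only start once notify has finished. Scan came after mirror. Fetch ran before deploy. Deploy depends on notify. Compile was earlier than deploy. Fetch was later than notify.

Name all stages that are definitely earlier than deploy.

compile, fetch, mirror, notify, sign

Directly stated before deploy: compile, fetch, and notify.
Mirror reaches deploy via mirror → fetch → deploy.
Sign reaches deploy via sign → notify → deploy.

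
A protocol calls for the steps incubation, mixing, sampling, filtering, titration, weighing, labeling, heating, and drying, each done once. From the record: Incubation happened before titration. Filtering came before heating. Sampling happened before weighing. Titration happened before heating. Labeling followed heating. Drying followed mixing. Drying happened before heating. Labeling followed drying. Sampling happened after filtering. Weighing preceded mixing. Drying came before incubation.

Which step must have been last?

labeling

Every other step has a chain of constraints placing it before labeling, so labeling is last.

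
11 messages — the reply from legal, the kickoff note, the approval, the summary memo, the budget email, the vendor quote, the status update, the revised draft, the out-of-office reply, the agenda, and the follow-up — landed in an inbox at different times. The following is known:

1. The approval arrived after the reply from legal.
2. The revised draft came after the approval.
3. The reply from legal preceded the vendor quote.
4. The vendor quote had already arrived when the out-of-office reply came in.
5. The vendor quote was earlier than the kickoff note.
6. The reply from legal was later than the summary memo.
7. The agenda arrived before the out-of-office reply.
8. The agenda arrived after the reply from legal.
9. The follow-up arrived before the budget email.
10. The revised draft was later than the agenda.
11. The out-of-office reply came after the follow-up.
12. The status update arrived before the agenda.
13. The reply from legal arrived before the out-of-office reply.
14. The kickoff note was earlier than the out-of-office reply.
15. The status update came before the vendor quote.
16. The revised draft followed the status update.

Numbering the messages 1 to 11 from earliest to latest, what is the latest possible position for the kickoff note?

The kickoff note must come before the out-of-office reply — 1 message forced after it.
Everything else can be placed before the kickoff note in some valid order, so the kickoff note can sit as late as position 11 − 1 = 10.

10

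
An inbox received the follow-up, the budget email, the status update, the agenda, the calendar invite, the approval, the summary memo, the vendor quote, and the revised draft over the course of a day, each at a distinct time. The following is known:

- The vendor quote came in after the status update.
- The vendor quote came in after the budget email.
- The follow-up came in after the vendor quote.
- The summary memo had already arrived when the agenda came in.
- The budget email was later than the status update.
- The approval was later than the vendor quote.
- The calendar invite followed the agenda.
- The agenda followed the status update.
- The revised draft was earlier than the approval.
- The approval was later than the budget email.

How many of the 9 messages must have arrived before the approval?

Directly stated before the approval: the budget email, the revised draft, and the vendor quote.
The status update reaches the approval via the status update → the budget email → the approval.
That's the budget email, the revised draft, the status update, and the vendor quote — 4 in all.

4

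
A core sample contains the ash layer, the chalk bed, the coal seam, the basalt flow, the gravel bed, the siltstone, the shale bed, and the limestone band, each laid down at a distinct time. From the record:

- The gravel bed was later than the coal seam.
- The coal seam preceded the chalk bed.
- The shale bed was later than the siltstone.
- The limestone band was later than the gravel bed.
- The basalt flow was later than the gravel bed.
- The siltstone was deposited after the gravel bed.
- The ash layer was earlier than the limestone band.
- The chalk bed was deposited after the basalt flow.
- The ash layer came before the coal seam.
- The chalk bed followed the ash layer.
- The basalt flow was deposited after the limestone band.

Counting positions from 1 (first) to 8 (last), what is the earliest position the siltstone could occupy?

The ash layer, the coal seam, and the gravel bed must all come before the siltstone — 3 forced predecessors.
Nothing else is forced ahead of the siltstone, so its earliest slot is position 3 + 1 = 4.

4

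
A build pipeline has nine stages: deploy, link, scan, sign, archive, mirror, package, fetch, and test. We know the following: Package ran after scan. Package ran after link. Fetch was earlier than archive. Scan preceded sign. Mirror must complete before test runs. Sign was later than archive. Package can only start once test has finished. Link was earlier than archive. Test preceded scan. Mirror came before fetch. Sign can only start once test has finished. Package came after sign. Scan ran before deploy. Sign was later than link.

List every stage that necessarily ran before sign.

Directly stated before sign: archive, link, scan, and test.
Fetch reaches sign via fetch → archive → sign.
Mirror reaches sign via mirror → test → sign.

archive, fetch, link, mirror, scan, test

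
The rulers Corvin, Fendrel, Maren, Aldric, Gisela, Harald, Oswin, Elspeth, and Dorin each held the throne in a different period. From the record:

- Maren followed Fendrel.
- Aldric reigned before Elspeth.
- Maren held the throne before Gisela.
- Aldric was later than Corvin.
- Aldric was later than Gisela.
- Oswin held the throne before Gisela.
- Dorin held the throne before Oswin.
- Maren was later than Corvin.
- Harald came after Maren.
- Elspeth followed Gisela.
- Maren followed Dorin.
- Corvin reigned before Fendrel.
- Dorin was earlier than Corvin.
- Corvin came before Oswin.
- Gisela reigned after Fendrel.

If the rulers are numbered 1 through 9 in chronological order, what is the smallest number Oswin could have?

Corvin and Dorin must both come before Oswin — 2 forced predecessors.
Nothing else is forced ahead of Oswin, so their earliest slot is position 2 + 1 = 3.

3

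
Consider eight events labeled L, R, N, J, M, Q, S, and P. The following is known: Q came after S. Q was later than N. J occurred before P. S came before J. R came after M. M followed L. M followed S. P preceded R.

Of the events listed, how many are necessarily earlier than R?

5

Directly stated before R: M and P.
J reaches R via J → P → R.
L reaches R via L → M → R.
S reaches R via S → M → R.
No chain forces Q (or any of the others) ahead of R.
That's J, L, M, P, and S — 5 in all.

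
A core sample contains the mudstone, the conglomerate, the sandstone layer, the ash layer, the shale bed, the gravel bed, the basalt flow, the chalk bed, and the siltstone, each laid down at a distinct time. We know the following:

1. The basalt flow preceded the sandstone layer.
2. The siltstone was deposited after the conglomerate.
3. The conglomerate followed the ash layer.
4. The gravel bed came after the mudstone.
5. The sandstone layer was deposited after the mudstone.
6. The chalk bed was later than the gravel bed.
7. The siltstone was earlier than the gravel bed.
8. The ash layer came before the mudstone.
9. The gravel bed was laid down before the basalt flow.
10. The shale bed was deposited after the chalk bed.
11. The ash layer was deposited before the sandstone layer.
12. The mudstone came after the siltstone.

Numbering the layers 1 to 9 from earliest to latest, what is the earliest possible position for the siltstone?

3

The ash layer and the conglomerate must both come before the siltstone — 2 forced predecessors.
Nothing else is forced ahead of the siltstone, so its earliest slot is position 2 + 1 = 3.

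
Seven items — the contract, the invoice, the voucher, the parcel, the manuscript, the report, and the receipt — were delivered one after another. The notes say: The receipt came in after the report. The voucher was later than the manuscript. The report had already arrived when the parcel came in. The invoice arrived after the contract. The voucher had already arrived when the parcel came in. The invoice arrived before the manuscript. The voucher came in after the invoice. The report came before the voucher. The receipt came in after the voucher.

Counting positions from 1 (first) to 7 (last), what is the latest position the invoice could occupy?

The invoice must come before the manuscript, the parcel, the receipt, and the voucher — 4 items forced after it.
Everything else can be placed before the invoice in some valid order, so the invoice can sit as late as position 7 − 4 = 3.

3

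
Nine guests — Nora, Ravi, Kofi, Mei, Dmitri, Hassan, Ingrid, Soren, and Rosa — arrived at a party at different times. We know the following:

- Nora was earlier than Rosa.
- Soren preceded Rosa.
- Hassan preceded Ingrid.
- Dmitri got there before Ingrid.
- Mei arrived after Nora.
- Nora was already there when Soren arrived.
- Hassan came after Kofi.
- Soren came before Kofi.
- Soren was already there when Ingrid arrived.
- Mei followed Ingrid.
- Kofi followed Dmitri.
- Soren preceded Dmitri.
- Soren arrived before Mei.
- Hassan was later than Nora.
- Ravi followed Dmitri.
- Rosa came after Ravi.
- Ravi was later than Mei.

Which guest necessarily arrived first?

Nora

Nora has a chain of constraints placing them before every other guest, so Nora must be first.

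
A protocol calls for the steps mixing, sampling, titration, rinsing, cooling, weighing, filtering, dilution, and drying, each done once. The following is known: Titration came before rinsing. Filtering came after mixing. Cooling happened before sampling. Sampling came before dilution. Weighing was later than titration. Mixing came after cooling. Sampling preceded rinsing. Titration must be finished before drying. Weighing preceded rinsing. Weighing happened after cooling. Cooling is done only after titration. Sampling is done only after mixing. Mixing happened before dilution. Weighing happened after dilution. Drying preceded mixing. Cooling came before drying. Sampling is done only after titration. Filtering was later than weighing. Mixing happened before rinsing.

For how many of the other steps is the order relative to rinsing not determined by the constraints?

Forced before rinsing: cooling, dilution, drying, mixing, sampling, titration, and weighing.
That leaves filtering with no forced order relative to rinsing — 1.

1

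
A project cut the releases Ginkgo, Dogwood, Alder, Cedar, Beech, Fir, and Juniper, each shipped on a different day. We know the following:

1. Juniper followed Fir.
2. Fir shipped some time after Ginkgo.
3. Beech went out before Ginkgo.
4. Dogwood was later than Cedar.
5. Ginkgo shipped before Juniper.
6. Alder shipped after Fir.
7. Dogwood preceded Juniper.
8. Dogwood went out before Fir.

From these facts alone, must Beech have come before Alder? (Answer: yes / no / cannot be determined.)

yes

Chain the constraints: Beech → Ginkgo → Fir → Alder. Each link is directly stated, so Beech comes before Alder.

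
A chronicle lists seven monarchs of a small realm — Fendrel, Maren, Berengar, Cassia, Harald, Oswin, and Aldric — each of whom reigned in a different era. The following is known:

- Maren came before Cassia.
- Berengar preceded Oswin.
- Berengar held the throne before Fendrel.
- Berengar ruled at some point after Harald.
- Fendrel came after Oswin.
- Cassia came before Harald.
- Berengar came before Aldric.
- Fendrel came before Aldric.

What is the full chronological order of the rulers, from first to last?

The constraints fix every adjacent pair, so only one ordering works:
Maren → Cassia → Harald → Berengar → Oswin → Fendrel → Aldric.

Maren, Cassia, Harald, Berengar, Oswin, Fendrel, Aldric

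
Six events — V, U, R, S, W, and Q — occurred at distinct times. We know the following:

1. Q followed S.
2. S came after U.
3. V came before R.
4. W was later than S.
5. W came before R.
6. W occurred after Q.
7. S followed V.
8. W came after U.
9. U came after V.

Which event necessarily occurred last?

Every other event has a chain of constraints placing it before R, so R is last.

R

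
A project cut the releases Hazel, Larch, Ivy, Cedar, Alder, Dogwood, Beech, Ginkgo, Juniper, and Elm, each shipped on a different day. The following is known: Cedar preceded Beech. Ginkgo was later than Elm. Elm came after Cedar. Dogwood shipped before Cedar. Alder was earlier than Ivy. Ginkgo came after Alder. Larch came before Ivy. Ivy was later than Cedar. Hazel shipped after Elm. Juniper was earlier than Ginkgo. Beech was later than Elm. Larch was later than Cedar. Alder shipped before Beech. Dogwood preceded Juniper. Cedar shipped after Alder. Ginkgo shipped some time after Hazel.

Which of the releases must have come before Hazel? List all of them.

Directly stated before Hazel: Elm.
Alder reaches Hazel via Alder → Cedar → Elm → Hazel.
Cedar reaches Hazel via Cedar → Elm → Hazel.
Dogwood reaches Hazel via Dogwood → Cedar → Elm → Hazel.
No chain forces Juniper (or any of the others) ahead of Hazel.

Alder, Cedar, Dogwood, Elm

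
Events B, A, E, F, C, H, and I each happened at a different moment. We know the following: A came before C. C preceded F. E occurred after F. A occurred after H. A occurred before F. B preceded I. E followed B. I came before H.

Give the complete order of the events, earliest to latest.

The constraints fix every adjacent pair, so only one ordering works:
B → I → H → A → C → F → E.

B, I, H, A, C, F, E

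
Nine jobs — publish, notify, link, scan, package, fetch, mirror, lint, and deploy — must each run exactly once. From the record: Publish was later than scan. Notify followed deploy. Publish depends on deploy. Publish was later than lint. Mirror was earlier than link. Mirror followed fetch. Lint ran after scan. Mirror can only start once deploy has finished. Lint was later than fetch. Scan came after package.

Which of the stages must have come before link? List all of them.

deploy, fetch, mirror

Directly stated before link: mirror.
Deploy reaches link via deploy → mirror → link.
Fetch reaches link via fetch → mirror → link.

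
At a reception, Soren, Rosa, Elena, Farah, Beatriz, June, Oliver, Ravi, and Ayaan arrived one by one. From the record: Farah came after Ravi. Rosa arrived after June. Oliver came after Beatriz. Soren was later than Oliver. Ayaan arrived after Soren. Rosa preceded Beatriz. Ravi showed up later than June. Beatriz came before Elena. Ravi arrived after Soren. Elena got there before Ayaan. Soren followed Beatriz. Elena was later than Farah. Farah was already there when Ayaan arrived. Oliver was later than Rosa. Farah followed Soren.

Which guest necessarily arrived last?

Every other guest has a chain of constraints placing them before Ayaan, so Ayaan is last.

Ayaan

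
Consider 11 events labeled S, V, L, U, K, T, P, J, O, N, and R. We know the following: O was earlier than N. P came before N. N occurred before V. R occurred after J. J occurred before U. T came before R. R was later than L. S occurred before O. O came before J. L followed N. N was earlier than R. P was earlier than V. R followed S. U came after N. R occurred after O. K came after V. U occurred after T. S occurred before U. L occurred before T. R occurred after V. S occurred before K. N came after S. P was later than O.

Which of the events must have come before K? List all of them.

N, O, P, S, V

Directly stated before K: S and V.
N reaches K via N → V → K.
O reaches K via O → N → V → K.
P reaches K via P → V → K.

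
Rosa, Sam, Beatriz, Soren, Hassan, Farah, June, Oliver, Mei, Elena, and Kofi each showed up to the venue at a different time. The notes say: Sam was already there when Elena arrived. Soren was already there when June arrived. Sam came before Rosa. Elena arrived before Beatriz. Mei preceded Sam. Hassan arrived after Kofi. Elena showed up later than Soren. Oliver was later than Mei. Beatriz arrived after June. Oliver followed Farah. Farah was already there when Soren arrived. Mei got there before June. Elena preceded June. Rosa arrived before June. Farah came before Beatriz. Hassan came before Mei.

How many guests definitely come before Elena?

Directly stated before Elena: Sam and Soren.
Farah reaches Elena via Farah → Soren → Elena.
Hassan reaches Elena via Hassan → Mei → Sam → Elena.
Kofi reaches Elena via Kofi → Hassan → Mei → Sam → Elena.
Likewise Mei reaches Elena by chaining the stated constraints.
That's Farah, Hassan, Kofi, Mei, Sam, and Soren — 6 in all.

6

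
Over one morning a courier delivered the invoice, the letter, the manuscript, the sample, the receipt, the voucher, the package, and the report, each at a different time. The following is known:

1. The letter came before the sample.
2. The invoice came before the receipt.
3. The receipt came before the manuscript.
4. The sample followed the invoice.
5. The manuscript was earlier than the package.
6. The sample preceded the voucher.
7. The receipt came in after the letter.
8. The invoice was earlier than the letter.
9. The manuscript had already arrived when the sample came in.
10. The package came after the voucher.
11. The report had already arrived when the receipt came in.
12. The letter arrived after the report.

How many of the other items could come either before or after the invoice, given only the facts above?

1

Forced after the invoice: the letter, the manuscript, the package, the receipt, the sample, and the voucher.
That leaves the report with no forced order relative to the invoice — 1.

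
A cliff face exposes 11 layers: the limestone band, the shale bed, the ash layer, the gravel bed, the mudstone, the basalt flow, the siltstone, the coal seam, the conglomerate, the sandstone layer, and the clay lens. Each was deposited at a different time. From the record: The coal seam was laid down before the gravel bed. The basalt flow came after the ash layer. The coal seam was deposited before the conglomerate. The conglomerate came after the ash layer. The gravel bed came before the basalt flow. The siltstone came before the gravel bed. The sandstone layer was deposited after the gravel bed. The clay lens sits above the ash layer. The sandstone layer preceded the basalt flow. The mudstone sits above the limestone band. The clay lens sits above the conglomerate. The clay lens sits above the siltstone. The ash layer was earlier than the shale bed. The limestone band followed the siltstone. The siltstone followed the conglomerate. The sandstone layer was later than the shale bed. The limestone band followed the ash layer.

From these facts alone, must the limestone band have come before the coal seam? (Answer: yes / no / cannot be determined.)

no

Tracing the constraints gives the coal seam → the conglomerate → the siltstone → the limestone band, so the coal seam must come before the limestone band.
That means the limestone band cannot be before the coal seam.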